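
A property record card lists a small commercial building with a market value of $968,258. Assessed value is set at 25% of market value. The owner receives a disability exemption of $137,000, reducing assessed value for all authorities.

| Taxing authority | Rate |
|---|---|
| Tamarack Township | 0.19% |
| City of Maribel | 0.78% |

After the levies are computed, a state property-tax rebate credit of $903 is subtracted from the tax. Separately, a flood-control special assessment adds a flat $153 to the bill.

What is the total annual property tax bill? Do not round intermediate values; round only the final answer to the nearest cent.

Assessed value = $968,258 × 0.25 = $242,064.5
Taxable value = $242,064.5 − $137,000 = $105,064.5
Tamarack Township: $105,064.5 × 0.0019 = $199.62255
City of Maribel: $105,064.5 × 0.0078 = $819.5031
Levies subtotal = $1,019.12565
After credit = $1,019.12565 − $903 = $116.12565
Total = $116.12565 + $153 = $269.12565

$269.13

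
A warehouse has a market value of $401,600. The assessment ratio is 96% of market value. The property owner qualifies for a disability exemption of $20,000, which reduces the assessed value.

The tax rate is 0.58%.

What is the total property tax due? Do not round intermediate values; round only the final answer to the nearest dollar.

Assessed value = $401,600 × 0.96 = $385,536
Taxable value = $385,536 − $20,000 = $365,536
Tax = $365,536 × 0.0058 = $2,120.1088

$2,120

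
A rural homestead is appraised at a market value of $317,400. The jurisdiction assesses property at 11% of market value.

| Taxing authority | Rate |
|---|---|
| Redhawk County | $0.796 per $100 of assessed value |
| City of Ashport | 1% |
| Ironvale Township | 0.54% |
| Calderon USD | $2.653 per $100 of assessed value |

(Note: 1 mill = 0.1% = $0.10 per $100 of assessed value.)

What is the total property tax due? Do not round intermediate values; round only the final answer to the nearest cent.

Assessed value = $317,400 × 0.11 = $34,914
Redhawk County: $34,914 × 0.00796 = $277.91544
City of Ashport: $34,914 × 0.01 = $349.14
Ironvale Township: $34,914 × 0.0054 = $188.5356
Calderon USD: $34,914 × 0.02653 = $926.26842
Total = $1,741.85946

$1,741.86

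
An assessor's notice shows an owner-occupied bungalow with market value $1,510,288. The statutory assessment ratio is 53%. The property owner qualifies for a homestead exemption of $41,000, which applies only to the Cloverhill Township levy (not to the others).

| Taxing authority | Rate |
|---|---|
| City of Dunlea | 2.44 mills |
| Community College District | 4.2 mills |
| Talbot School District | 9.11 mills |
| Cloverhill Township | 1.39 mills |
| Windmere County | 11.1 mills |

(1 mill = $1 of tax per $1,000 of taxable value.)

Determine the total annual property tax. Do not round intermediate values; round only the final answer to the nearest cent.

Assessed value = $1,510,288 × 0.53 = $800,452.64
City of Dunlea: $800,452.64 × 0.00244 = $1,953.1044416
Community College District: $800,452.64 × 0.0042 = $3,361.901088
Talbot School District: $800,452.64 × 0.00911 = $7,292.1235504
Cloverhill Township: ($800,452.64 − $41,000) × 0.00139 = $759,452.64 × 0.00139 = $1,055.6391696
Windmere County: $800,452.64 × 0.0111 = $8,885.024304
Total = $22,547.7925536

$22,547.79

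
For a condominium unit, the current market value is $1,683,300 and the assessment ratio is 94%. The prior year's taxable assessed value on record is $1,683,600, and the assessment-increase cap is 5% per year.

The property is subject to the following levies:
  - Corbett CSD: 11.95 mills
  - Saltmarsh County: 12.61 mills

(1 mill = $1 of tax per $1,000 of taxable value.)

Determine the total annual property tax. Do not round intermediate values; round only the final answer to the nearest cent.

$38,861.34

Uncapped assessed value = $1,683,300 × 0.94 = $1,582,302
Cap limit = $1,683,600 × 1.05 = $1,767,780
Taxable assessed value = min($1,582,302, $1,767,780) = $1,582,302 (cap does not bind)
Corbett CSD: $1,582,302 × 0.01195 = $18,908.5089
Saltmarsh County: $1,582,302 × 0.01261 = $19,952.82822
Total = $38,861.33712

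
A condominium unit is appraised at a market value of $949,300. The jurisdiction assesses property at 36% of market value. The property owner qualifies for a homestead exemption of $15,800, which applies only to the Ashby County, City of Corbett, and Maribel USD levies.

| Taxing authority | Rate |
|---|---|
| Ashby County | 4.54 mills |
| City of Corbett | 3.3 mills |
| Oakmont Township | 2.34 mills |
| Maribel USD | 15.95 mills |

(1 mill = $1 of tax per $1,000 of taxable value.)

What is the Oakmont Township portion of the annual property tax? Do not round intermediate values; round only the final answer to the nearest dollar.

Assessed value = $949,300 × 0.36 = $341,748
Oakmont Township taxable value = $341,748 (exemption does not apply)
Oakmont Township levy = $341,748 × 0.00234 = $799.69032

$800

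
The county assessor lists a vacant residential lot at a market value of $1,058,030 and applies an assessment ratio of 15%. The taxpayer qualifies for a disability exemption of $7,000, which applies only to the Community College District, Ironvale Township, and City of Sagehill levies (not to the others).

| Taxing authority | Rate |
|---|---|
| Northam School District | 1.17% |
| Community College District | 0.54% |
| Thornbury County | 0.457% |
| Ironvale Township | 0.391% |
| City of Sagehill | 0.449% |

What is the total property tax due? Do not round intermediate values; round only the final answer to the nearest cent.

$4,675.64

Assessed value = $1,058,030 × 0.15 = $158,704.5
Northam School District: $158,704.5 × 0.0117 = $1,856.84265
Community College District: ($158,704.5 − $7,000) × 0.0054 = $151,704.5 × 0.0054 = $819.2043
Thornbury County: $158,704.5 × 0.00457 = $725.279565
Ironvale Township: ($158,704.5 − $7,000) × 0.00391 = $151,704.5 × 0.00391 = $593.164595
City of Sagehill: ($158,704.5 − $7,000) × 0.00449 = $151,704.5 × 0.00449 = $681.153205
Total = $4,675.644315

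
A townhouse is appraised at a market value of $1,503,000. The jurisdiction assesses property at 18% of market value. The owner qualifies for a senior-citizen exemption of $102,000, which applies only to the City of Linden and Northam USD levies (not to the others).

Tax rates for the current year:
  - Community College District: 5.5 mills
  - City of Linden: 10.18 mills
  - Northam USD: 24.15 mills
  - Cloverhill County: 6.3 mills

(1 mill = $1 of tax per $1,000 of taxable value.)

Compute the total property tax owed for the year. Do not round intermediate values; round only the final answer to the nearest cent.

Assessed value = $1,503,000 × 0.18 = $270,540
Community College District: $270,540 × 0.0055 = $1,487.97
City of Linden: ($270,540 − $102,000) × 0.01018 = $168,540 × 0.01018 = $1,715.7372
Northam USD: ($270,540 − $102,000) × 0.02415 = $168,540 × 0.02415 = $4,070.241
Cloverhill County: $270,540 × 0.0063 = $1,704.402
Total = $8,978.3502

$8,978.35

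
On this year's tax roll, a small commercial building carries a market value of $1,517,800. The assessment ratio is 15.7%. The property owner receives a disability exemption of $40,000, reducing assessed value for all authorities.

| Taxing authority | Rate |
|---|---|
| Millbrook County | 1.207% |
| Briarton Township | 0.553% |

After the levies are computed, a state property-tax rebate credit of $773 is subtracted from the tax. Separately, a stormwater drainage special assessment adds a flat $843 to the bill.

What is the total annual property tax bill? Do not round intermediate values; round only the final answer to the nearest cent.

Assessed value = $1,517,800 × 0.157 = $238,294.6
Taxable value = $238,294.6 − $40,000 = $198,294.6
Millbrook County: $198,294.6 × 0.01207 = $2,393.415822
Briarton Township: $198,294.6 × 0.00553 = $1,096.569138
Levies subtotal = $3,489.98496
After credit = $3,489.98496 − $773 = $2,716.98496
Total = $2,716.98496 + $843 = $3,559.98496

$3,559.98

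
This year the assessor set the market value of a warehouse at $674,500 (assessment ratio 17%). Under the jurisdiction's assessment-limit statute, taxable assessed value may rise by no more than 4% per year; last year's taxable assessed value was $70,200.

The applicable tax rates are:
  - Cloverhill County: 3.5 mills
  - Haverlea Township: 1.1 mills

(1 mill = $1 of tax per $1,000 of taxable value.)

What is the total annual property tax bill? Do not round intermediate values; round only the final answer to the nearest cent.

Uncapped assessed value = $674,500 × 0.17 = $114,665
Cap limit = $70,200 × 1.04 = $73,008
Taxable assessed value = min($114,665, $73,008) = $73,008 (cap binds)
Cloverhill County: $73,008 × 0.0035 = $255.528
Haverlea Township: $73,008 × 0.0011 = $80.3088
Total = $335.8368

$335.84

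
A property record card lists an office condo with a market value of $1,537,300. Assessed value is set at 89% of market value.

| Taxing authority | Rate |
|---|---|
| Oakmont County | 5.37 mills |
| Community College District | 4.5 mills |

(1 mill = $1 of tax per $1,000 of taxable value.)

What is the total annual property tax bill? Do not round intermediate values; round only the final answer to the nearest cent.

$13,504.10

Assessed value = $1,537,300 × 0.89 = $1,368,197
Oakmont County: $1,368,197 × 0.00537 = $7,347.21789
Community College District: $1,368,197 × 0.0045 = $6,156.8865
Total = $7,347.21789 + $6,156.8865 = $13,504.10439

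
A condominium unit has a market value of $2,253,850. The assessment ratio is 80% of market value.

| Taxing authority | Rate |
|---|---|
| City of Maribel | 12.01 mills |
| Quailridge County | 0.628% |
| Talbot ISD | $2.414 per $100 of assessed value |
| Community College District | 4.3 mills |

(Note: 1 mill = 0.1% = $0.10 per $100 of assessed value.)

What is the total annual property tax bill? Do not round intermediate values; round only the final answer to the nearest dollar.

Assessed value = $2,253,850 × 0.8 = $1,803,080
City of Maribel: $1,803,080 × 0.01201 = $21,654.9908
Quailridge County: $1,803,080 × 0.00628 = $11,323.3424
Talbot ISD: $1,803,080 × 0.02414 = $43,526.3512
Community College District: $1,803,080 × 0.0043 = $7,753.244
Total = $84,257.9284

$84,258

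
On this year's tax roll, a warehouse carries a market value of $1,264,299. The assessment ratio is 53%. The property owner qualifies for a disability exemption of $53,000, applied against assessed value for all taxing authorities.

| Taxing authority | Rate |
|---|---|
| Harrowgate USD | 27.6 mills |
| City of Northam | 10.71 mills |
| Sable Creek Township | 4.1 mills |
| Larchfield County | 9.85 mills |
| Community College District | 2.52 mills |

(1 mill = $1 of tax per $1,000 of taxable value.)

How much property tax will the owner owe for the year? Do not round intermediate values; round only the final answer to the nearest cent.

$33,803.56

Assessed value = $1,264,299 × 0.53 = $670,078.47
Taxable value = $670,078.47 − $53,000 = $617,078.47
Harrowgate USD: $617,078.47 × 0.0276 = $17,031.365772
City of Northam: $617,078.47 × 0.01071 = $6,608.9104137
Sable Creek Township: $617,078.47 × 0.0041 = $2,530.021727
Larchfield County: $617,078.47 × 0.00985 = $6,078.2229295
Community College District: $617,078.47 × 0.00252 = $1,555.0377444
Total = $17,031.365772 + $6,608.9104137 + $2,530.021727 + $6,078.2229295 + $1,555.0377444 = $33,803.5585866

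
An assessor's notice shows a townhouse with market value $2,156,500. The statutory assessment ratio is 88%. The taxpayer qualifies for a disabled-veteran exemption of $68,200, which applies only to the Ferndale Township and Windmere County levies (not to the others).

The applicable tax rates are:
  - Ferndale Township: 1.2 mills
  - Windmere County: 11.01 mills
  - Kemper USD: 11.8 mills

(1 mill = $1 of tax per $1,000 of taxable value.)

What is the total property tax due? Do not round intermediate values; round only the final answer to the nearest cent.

Assessed value = $2,156,500 × 0.88 = $1,897,720
Ferndale Township: ($1,897,720 − $68,200) × 0.0012 = $1,829,520 × 0.0012 = $2,195.424
Windmere County: ($1,897,720 − $68,200) × 0.01101 = $1,829,520 × 0.01101 = $20,143.0152
Kemper USD: $1,897,720 × 0.0118 = $22,393.096
Total = $44,731.5352

$44,731.54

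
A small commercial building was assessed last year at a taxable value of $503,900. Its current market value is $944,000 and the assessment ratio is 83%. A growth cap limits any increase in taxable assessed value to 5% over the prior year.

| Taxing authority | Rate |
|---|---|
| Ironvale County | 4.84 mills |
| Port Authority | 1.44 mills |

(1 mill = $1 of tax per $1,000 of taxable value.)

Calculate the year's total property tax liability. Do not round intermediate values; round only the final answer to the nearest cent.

$3,322.72

Uncapped assessed value = $944,000 × 0.83 = $783,520
Cap limit = $503,900 × 1.05 = $529,095
Taxable assessed value = min($783,520, $529,095) = $529,095 (cap binds)
Ironvale County: $529,095 × 0.00484 = $2,560.8198
Port Authority: $529,095 × 0.00144 = $761.8968
Total = $3,322.7166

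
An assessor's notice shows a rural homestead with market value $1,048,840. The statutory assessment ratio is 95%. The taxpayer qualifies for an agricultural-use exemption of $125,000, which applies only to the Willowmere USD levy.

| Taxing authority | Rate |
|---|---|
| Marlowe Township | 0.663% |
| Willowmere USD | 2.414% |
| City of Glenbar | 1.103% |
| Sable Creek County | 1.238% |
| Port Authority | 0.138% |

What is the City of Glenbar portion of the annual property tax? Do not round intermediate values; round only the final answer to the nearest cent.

Assessed value = $1,048,840 × 0.95 = $996,398
City of Glenbar taxable value = $996,398 (exemption does not apply)
City of Glenbar levy = $996,398 × 0.01103 = $10,990.26994

$10,990.27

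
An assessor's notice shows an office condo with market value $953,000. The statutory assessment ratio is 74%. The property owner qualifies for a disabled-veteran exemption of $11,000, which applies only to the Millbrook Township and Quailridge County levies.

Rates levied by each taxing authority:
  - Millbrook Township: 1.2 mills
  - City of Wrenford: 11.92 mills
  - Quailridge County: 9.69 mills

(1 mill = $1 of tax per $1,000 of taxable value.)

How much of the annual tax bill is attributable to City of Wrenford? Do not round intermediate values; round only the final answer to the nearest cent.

$8,406.22

Assessed value = $953,000 × 0.74 = $705,220
City of Wrenford taxable value = $705,220 (exemption does not apply)
City of Wrenford levy = $705,220 × 0.01192 = $8,406.2224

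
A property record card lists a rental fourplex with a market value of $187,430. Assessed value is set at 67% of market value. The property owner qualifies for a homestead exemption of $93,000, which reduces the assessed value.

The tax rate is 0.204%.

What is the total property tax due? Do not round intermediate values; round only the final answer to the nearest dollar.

Assessed value = $187,430 × 0.67 = $125,578.1
Taxable value = $125,578.1 − $93,000 = $32,578.1
Tax = $32,578.1 × 0.00204 = $66.459324

$66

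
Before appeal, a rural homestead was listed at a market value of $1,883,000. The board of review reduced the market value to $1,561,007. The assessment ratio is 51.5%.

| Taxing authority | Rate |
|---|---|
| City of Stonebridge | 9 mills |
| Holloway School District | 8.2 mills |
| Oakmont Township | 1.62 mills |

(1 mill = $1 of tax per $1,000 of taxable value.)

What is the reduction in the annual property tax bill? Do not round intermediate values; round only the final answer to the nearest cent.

$3,120.85

Old assessed value = $1,883,000 × 0.515 = $969,745
New assessed value = $1,561,007 × 0.515 = $803,918.605
Combined rate = 0.009 + 0.0082 + 0.00162 = 0.01882
Old tax = $969,745 × 0.01882 = $18,250.6009
New tax = $803,918.605 × 0.01882 = $15,129.7481461
Reduction = $18,250.6009 − $15,129.7481461 = $3,120.8527539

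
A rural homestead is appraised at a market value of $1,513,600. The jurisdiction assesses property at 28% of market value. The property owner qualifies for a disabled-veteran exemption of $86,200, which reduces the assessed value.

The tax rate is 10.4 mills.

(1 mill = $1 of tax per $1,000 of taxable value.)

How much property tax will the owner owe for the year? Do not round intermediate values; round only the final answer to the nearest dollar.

$3,511

Assessed value = $1,513,600 × 0.28 = $423,808
Taxable value = $423,808 − $86,200 = $337,608
Tax = $337,608 × 0.0104 = $3,511.1232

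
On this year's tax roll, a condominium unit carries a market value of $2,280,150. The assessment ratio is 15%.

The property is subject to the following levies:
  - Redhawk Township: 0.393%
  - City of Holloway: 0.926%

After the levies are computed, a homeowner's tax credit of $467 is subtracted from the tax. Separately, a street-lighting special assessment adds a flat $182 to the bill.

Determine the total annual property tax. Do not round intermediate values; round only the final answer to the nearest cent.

$4,226.28

Assessed value = $2,280,150 × 0.15 = $342,022.5
Redhawk Township: $342,022.5 × 0.00393 = $1,344.148425
City of Holloway: $342,022.5 × 0.00926 = $3,167.12835
Levies subtotal = $4,511.276775
After credit = $4,511.276775 − $467 = $4,044.276775
Total = $4,044.276775 + $182 = $4,226.276775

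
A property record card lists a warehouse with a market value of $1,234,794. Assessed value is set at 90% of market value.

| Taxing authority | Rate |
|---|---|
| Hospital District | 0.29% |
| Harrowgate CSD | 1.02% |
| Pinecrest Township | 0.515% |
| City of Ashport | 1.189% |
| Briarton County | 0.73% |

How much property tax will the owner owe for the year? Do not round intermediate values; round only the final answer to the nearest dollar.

Assessed value = $1,234,794 × 0.9 = $1,111,314.6
Hospital District: $1,111,314.6 × 0.0029 = $3,222.81234
Harrowgate CSD: $1,111,314.6 × 0.0102 = $11,335.40892
Pinecrest Township: $1,111,314.6 × 0.00515 = $5,723.27019
City of Ashport: $1,111,314.6 × 0.01189 = $13,213.530594
Briarton County: $1,111,314.6 × 0.0073 = $8,112.59658
Total = $3,222.81234 + $11,335.40892 + $5,723.27019 + $13,213.530594 + $8,112.59658 = $41,607.618624

$41,608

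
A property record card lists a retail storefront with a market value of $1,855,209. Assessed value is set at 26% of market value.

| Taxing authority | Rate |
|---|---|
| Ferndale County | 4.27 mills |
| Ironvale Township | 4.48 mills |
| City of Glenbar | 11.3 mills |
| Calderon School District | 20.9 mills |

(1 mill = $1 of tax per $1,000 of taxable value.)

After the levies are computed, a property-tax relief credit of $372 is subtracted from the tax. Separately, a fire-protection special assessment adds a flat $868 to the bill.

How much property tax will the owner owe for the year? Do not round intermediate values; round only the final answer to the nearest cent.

Assessed value = $1,855,209 × 0.26 = $482,354.34
Ferndale County: $482,354.34 × 0.00427 = $2,059.6530318
Ironvale Township: $482,354.34 × 0.00448 = $2,160.9474432
City of Glenbar: $482,354.34 × 0.0113 = $5,450.604042
Calderon School District: $482,354.34 × 0.0209 = $10,081.205706
Levies subtotal = $19,752.410223
After credit = $19,752.410223 − $372 = $19,380.410223
Total = $19,380.410223 + $868 = $20,248.410223

$20,248.41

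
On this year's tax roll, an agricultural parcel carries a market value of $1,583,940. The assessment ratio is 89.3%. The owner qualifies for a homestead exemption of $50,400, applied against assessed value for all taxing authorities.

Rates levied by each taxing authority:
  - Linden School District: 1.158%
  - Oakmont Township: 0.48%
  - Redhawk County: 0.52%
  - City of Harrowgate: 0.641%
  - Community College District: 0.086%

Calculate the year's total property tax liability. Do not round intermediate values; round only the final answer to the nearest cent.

$39,353.09

Assessed value = $1,583,940 × 0.893 = $1,414,458.42
Taxable value = $1,414,458.42 − $50,400 = $1,364,058.42
Linden School District: $1,364,058.42 × 0.01158 = $15,795.7965036
Oakmont Township: $1,364,058.42 × 0.0048 = $6,547.480416
Redhawk County: $1,364,058.42 × 0.0052 = $7,093.103784
City of Harrowgate: $1,364,058.42 × 0.00641 = $8,743.6144722
Community College District: $1,364,058.42 × 0.00086 = $1,173.0902412
Total = $15,795.7965036 + $6,547.480416 + $7,093.103784 + $8,743.6144722 + $1,173.0902412 = $39,353.085417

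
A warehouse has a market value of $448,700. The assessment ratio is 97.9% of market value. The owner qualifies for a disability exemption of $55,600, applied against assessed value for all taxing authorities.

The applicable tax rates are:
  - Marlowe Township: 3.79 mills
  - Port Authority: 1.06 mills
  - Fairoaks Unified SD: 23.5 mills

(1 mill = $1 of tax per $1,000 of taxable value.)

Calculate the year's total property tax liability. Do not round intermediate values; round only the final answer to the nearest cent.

Assessed value = $448,700 × 0.979 = $439,277.3
Taxable value = $439,277.3 − $55,600 = $383,677.3
Marlowe Township: $383,677.3 × 0.00379 = $1,454.136967
Port Authority: $383,677.3 × 0.00106 = $406.697938
Fairoaks Unified SD: $383,677.3 × 0.0235 = $9,016.41655
Total = $1,454.136967 + $406.697938 + $9,016.41655 = $10,877.251455

$10,877.25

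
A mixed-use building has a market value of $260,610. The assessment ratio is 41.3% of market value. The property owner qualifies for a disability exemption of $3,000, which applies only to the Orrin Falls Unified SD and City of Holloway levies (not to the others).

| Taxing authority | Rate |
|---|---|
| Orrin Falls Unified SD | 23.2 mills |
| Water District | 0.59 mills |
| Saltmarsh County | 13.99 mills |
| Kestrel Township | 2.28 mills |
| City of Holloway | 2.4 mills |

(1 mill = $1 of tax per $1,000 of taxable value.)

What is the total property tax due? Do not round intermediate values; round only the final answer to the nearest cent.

Assessed value = $260,610 × 0.413 = $107,631.93
Orrin Falls Unified SD: ($107,631.93 − $3,000) × 0.0232 = $104,631.93 × 0.0232 = $2,427.460776
Water District: $107,631.93 × 0.00059 = $63.5028387
Saltmarsh County: $107,631.93 × 0.01399 = $1,505.7707007
Kestrel Township: $107,631.93 × 0.00228 = $245.4008004
City of Holloway: ($107,631.93 − $3,000) × 0.0024 = $104,631.93 × 0.0024 = $251.116632
Total = $4,493.2517478

$4,493.25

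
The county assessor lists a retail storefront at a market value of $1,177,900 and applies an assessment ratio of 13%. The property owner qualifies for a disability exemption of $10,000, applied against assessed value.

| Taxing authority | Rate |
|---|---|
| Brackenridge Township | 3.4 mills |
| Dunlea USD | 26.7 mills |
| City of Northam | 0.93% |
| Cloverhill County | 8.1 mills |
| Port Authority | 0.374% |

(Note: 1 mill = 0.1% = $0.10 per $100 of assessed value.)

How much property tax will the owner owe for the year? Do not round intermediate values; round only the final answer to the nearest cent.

$7,333.83

Assessed value = $1,177,900 × 0.13 = $153,127
Taxable value = $153,127 − $10,000 = $143,127
Brackenridge Township: $143,127 × 0.0034 = $486.6318
Dunlea USD: $143,127 × 0.0267 = $3,821.4909
City of Northam: $143,127 × 0.0093 = $1,331.0811
Cloverhill County: $143,127 × 0.0081 = $1,159.3287
Port Authority: $143,127 × 0.00374 = $535.29498
Total = $7,333.82748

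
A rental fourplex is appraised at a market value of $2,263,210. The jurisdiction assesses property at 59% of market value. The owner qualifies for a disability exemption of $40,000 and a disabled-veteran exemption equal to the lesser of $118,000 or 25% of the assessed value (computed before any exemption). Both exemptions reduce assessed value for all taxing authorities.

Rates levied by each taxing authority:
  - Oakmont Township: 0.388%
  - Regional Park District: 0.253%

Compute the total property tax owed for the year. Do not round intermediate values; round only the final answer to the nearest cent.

Assessed value = $2,263,210 × 0.59 = $1,335,293.9
Disabled-veteran exemption = min($118,000, 25% × $1,335,293.9) = min($118,000, $333,823.475) = $118,000 (dollar cap binds)
Taxable value = $1,335,293.9 − $40,000 − $118,000 = $1,177,293.9
Oakmont Township: $1,177,293.9 × 0.00388 = $4,567.900332
Regional Park District: $1,177,293.9 × 0.00253 = $2,978.553567
Total = $7,546.453899

$7,546.45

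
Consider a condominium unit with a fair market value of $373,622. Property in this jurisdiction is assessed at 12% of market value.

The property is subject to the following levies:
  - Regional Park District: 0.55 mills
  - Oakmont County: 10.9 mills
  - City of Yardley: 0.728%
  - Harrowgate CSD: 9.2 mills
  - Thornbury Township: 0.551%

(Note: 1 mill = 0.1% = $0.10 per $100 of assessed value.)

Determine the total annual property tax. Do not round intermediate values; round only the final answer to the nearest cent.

$1,499.27

Assessed value = $373,622 × 0.12 = $44,834.64
Regional Park District: $44,834.64 × 0.00055 = $24.659052
Oakmont County: $44,834.64 × 0.0109 = $488.697576
City of Yardley: $44,834.64 × 0.00728 = $326.3961792
Harrowgate CSD: $44,834.64 × 0.0092 = $412.478688
Thornbury Township: $44,834.64 × 0.00551 = $247.0388664
Total = $1,499.2703616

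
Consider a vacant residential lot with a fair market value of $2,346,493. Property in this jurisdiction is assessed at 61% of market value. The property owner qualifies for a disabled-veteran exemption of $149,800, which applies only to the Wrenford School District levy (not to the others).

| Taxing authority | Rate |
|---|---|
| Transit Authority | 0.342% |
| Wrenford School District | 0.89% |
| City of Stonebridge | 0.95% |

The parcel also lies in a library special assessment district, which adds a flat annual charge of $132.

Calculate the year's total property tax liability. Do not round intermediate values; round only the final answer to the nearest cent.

$30,031.07

Assessed value = $2,346,493 × 0.61 = $1,431,360.73
Transit Authority: $1,431,360.73 × 0.00342 = $4,895.2536966
Wrenford School District: ($1,431,360.73 − $149,800) × 0.0089 = $1,281,560.73 × 0.0089 = $11,405.890497
City of Stonebridge: $1,431,360.73 × 0.0095 = $13,597.926935
Levies subtotal = $29,899.0711286
Total = $29,899.0711286 + $132 = $30,031.0711286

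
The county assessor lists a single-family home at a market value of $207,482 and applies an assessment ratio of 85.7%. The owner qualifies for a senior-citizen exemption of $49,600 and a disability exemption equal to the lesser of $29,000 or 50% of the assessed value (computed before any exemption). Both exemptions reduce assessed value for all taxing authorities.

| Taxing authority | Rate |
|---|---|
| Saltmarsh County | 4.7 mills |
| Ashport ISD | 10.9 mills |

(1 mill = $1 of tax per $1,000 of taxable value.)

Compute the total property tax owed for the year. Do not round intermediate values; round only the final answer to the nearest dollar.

$1,548

Assessed value = $207,482 × 0.857 = $177,812.074
Disability exemption = min($29,000, 50% × $177,812.074) = min($29,000, $88,906.037) = $29,000 (dollar cap binds)
Taxable value = $177,812.074 − $49,600 − $29,000 = $99,212.074
Saltmarsh County: $99,212.074 × 0.0047 = $466.2967478
Ashport ISD: $99,212.074 × 0.0109 = $1,081.4116066
Total = $1,547.7083544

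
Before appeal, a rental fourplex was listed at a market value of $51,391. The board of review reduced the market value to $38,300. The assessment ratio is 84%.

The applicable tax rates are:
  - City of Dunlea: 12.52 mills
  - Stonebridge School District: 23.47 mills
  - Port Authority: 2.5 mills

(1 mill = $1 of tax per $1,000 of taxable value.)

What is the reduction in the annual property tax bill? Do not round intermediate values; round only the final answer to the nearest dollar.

$423

Old assessed value = $51,391 × 0.84 = $43,168.44
New assessed value = $38,300 × 0.84 = $32,172
Combined rate = 0.01252 + 0.02347 + 0.0025 = 0.03849
Old tax = $43,168.44 × 0.03849 = $1,661.5532556
New tax = $32,172 × 0.03849 = $1,238.30028
Reduction = $1,661.5532556 − $1,238.30028 = $423.2529756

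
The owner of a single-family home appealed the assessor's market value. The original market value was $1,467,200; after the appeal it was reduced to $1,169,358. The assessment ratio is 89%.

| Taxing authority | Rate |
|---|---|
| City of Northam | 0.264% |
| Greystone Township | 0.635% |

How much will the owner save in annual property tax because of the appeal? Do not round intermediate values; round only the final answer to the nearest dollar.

$2,383

Old assessed value = $1,467,200 × 0.89 = $1,305,808
New assessed value = $1,169,358 × 0.89 = $1,040,728.62
Combined rate = 0.00264 + 0.00635 = 0.00899
Old tax = $1,305,808 × 0.00899 = $11,739.21392
New tax = $1,040,728.62 × 0.00899 = $9,356.1502938
Reduction = $11,739.21392 − $9,356.1502938 = $2,383.0636262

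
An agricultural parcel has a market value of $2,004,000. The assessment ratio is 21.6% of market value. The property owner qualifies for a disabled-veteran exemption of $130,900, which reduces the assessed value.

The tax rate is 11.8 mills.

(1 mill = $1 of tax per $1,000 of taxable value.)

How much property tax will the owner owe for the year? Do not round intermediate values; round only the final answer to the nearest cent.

$3,563.18

Assessed value = $2,004,000 × 0.216 = $432,864
Taxable value = $432,864 − $130,900 = $301,964
Tax = $301,964 × 0.0118 = $3,563.1752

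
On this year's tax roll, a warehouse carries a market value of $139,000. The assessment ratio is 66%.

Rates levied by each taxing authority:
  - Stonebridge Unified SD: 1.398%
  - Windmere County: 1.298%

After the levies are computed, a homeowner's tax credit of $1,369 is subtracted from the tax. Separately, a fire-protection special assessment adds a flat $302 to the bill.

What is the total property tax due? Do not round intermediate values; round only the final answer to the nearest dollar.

$1,406

Assessed value = $139,000 × 0.66 = $91,740
Stonebridge Unified SD: $91,740 × 0.01398 = $1,282.5252
Windmere County: $91,740 × 0.01298 = $1,190.7852
Levies subtotal = $2,473.3104
After credit = $2,473.3104 − $1,369 = $1,104.3104
Total = $1,104.3104 + $302 = $1,406.3104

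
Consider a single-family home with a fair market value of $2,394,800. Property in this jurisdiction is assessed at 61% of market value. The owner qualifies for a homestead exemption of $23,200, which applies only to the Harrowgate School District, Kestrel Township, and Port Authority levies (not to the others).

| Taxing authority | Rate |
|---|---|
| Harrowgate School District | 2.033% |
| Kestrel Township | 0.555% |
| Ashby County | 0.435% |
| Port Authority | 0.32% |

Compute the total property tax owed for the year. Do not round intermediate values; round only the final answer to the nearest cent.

Assessed value = $2,394,800 × 0.61 = $1,460,828
Harrowgate School District: ($1,460,828 − $23,200) × 0.02033 = $1,437,628 × 0.02033 = $29,226.97724
Kestrel Township: ($1,460,828 − $23,200) × 0.00555 = $1,437,628 × 0.00555 = $7,978.8354
Ashby County: $1,460,828 × 0.00435 = $6,354.6018
Port Authority: ($1,460,828 − $23,200) × 0.0032 = $1,437,628 × 0.0032 = $4,600.4096
Total = $48,160.82404

$48,160.82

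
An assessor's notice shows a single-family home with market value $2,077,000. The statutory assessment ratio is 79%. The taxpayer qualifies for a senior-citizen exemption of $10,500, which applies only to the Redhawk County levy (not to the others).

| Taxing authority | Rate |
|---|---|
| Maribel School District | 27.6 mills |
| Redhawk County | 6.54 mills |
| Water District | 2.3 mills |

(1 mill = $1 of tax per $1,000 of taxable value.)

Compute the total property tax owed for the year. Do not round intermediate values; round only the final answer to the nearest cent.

$59,723.18

Assessed value = $2,077,000 × 0.79 = $1,640,830
Maribel School District: $1,640,830 × 0.0276 = $45,286.908
Redhawk County: ($1,640,830 − $10,500) × 0.00654 = $1,630,330 × 0.00654 = $10,662.3582
Water District: $1,640,830 × 0.0023 = $3,773.909
Total = $59,723.1752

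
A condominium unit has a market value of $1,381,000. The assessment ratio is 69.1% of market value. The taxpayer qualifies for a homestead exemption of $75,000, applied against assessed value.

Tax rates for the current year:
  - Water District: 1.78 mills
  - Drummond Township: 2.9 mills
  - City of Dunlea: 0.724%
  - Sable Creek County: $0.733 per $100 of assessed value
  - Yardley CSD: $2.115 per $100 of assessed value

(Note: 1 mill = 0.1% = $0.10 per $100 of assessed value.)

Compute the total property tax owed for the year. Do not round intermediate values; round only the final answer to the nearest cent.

Assessed value = $1,381,000 × 0.691 = $954,271
Taxable value = $954,271 − $75,000 = $879,271
Water District: $879,271 × 0.00178 = $1,565.10238
Drummond Township: $879,271 × 0.0029 = $2,549.8859
City of Dunlea: $879,271 × 0.00724 = $6,365.92204
Sable Creek County: $879,271 × 0.00733 = $6,445.05643
Yardley CSD: $879,271 × 0.02115 = $18,596.58165
Total = $35,522.5484

$35,522.55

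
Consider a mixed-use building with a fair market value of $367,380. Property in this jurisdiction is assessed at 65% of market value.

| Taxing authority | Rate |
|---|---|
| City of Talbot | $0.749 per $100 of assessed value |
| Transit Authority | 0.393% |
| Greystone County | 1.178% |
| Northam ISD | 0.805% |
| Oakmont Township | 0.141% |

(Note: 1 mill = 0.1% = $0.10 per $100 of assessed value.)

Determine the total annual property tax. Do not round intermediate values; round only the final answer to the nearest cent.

$7,799.11

Assessed value = $367,380 × 0.65 = $238,797
City of Talbot: $238,797 × 0.00749 = $1,788.58953
Transit Authority: $238,797 × 0.00393 = $938.47221
Greystone County: $238,797 × 0.01178 = $2,813.02866
Northam ISD: $238,797 × 0.00805 = $1,922.31585
Oakmont Township: $238,797 × 0.00141 = $336.70377
Total = $7,799.11002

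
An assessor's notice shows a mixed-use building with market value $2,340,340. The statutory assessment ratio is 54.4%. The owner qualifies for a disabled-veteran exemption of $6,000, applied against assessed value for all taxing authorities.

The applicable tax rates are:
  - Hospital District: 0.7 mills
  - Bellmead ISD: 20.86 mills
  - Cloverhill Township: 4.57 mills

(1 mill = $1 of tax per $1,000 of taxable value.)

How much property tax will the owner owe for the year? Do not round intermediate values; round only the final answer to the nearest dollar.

$33,110

Assessed value = $2,340,340 × 0.544 = $1,273,144.96
Taxable value = $1,273,144.96 − $6,000 = $1,267,144.96
Hospital District: $1,267,144.96 × 0.0007 = $887.001472
Bellmead ISD: $1,267,144.96 × 0.02086 = $26,432.6438656
Cloverhill Township: $1,267,144.96 × 0.00457 = $5,790.8524672
Total = $887.001472 + $26,432.6438656 + $5,790.8524672 = $33,110.4978048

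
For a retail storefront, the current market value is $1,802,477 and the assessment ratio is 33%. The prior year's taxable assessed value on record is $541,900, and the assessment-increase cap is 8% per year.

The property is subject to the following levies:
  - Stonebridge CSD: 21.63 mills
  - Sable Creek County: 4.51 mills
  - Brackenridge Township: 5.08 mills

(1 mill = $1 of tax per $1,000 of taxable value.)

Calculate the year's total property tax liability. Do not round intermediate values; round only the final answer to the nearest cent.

Uncapped assessed value = $1,802,477 × 0.33 = $594,817.41
Cap limit = $541,900 × 1.08 = $585,252
Taxable assessed value = min($594,817.41, $585,252) = $585,252 (cap binds)
Stonebridge CSD: $585,252 × 0.02163 = $12,659.00076
Sable Creek County: $585,252 × 0.00451 = $2,639.48652
Brackenridge Township: $585,252 × 0.00508 = $2,973.08016
Total = $18,271.56744

$18,271.57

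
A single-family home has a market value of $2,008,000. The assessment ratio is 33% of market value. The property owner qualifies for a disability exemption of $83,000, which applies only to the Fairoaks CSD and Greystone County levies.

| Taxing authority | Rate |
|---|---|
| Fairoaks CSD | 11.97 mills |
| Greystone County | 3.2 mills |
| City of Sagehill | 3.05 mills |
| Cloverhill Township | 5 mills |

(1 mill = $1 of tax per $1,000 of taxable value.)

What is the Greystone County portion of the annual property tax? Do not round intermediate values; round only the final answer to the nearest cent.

$1,854.85

Assessed value = $2,008,000 × 0.33 = $662,640
Greystone County taxable value = $662,640 − $83,000 = $579,640
Greystone County levy = $579,640 × 0.0032 = $1,854.848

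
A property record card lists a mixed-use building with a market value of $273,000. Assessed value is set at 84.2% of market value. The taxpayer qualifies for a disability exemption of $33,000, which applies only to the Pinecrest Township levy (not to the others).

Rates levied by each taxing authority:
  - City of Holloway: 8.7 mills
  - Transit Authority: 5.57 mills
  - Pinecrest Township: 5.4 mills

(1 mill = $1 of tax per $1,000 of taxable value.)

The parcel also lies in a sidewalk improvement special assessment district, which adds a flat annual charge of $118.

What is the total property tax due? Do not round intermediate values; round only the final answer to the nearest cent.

Assessed value = $273,000 × 0.842 = $229,866
City of Holloway: $229,866 × 0.0087 = $1,999.8342
Transit Authority: $229,866 × 0.00557 = $1,280.35362
Pinecrest Township: ($229,866 − $33,000) × 0.0054 = $196,866 × 0.0054 = $1,063.0764
Levies subtotal = $4,343.26422
Total = $4,343.26422 + $118 = $4,461.26422

$4,461.26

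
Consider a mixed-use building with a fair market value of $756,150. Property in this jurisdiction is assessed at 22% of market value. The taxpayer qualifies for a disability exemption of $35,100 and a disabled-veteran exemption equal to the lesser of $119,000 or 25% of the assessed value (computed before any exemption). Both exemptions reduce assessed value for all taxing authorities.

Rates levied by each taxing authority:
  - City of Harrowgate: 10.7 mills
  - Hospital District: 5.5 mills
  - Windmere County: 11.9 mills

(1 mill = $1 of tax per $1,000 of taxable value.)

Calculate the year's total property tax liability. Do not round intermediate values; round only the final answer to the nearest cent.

$2,519.58

Assessed value = $756,150 × 0.22 = $166,353
Disabled-veteran exemption = min($119,000, 25% × $166,353) = min($119,000, $41,588.25) = $41,588.25 (percentage binds)
Taxable value = $166,353 − $35,100 − $41,588.25 = $89,664.75
City of Harrowgate: $89,664.75 × 0.0107 = $959.412825
Hospital District: $89,664.75 × 0.0055 = $493.156125
Windmere County: $89,664.75 × 0.0119 = $1,067.010525
Total = $2,519.579475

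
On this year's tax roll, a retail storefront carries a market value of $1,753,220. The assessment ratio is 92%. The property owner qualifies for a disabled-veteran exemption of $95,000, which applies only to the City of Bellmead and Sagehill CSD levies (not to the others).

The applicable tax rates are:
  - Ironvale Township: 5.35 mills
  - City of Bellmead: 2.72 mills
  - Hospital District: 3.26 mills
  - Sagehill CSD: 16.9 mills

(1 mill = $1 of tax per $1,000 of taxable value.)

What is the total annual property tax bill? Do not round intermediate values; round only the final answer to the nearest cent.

Assessed value = $1,753,220 × 0.92 = $1,612,962.4
Ironvale Township: $1,612,962.4 × 0.00535 = $8,629.34884
City of Bellmead: ($1,612,962.4 − $95,000) × 0.00272 = $1,517,962.4 × 0.00272 = $4,128.857728
Hospital District: $1,612,962.4 × 0.00326 = $5,258.257424
Sagehill CSD: ($1,612,962.4 − $95,000) × 0.0169 = $1,517,962.4 × 0.0169 = $25,653.56456
Total = $43,670.028552

$43,670.03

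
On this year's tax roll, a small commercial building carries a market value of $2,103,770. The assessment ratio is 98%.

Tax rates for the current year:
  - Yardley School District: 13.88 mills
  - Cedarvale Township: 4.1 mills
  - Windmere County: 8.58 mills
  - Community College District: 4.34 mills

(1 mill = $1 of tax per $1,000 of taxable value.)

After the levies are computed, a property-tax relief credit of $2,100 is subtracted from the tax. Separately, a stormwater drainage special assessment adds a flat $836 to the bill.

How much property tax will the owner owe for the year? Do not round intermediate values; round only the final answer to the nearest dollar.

Assessed value = $2,103,770 × 0.98 = $2,061,694.6
Yardley School District: $2,061,694.6 × 0.01388 = $28,616.321048
Cedarvale Township: $2,061,694.6 × 0.0041 = $8,452.94786
Windmere County: $2,061,694.6 × 0.00858 = $17,689.339668
Community College District: $2,061,694.6 × 0.00434 = $8,947.754564
Levies subtotal = $63,706.36314
After credit = $63,706.36314 − $2,100 = $61,606.36314
Total = $61,606.36314 + $836 = $62,442.36314

$62,442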